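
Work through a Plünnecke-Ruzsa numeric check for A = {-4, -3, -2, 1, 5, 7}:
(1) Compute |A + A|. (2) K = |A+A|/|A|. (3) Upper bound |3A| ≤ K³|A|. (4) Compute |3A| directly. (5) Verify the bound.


|A| = 6.
Step 1: Compute A + A by enumerating all 36 pairs.
A + A = {-8, -7, -6, -5, -4, -3, -2, -1, 1, 2, 3, 4, 5, 6, 8, 10, 12, 14}, so |A + A| = 18.
Step 2: Doubling constant K = |A + A|/|A| = 18/6 = 18/6 ≈ 3.0000.
Step 3: Plünnecke-Ruzsa gives |3A| ≤ K³·|A| = (3.0000)³ · 6 ≈ 162.0000.
Step 4: Compute 3A = A + A + A directly by enumerating all triples (a,b,c) ∈ A³; |3A| = 30.
Step 5: Check 30 ≤ 162.0000? Yes ✓.

K = 18/6, Plünnecke-Ruzsa bound K³|A| ≈ 162.0000, |3A| = 30, inequality holds.


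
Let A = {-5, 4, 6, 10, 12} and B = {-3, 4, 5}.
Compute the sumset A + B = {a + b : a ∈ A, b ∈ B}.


A + B = {a + b : a ∈ A, b ∈ B}.
Enumerate all |A|·|B| = 5·3 = 15 pairs (a, b) and collect distinct sums.
a = -5: -5+-3=-8, -5+4=-1, -5+5=0
a = 4: 4+-3=1, 4+4=8, 4+5=9
a = 6: 6+-3=3, 6+4=10, 6+5=11
a = 10: 10+-3=7, 10+4=14, 10+5=15
a = 12: 12+-3=9, 12+4=16, 12+5=17
Collecting distinct sums: A + B = {-8, -1, 0, 1, 3, 7, 8, 9, 10, 11, 14, 15, 16, 17}
|A + B| = 14

A + B = {-8, -1, 0, 1, 3, 7, 8, 9, 10, 11, 14, 15, 16, 17}


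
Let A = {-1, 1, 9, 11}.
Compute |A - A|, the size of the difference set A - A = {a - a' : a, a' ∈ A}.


A - A = {a - a' : a, a' ∈ A}; |A| = 4.
Bounds: 2|A|-1 ≤ |A - A| ≤ |A|² - |A| + 1, i.e. 7 ≤ |A - A| ≤ 13.
Note: 0 ∈ A - A always (from a - a). The set is symmetric: if d ∈ A - A then -d ∈ A - A.
Enumerate nonzero differences d = a - a' with a > a' (then include -d):
Positive differences: {2, 8, 10, 12}
Full difference set: {0} ∪ (positive diffs) ∪ (negative diffs).
|A - A| = 1 + 2·4 = 9 (matches direct enumeration: 9).

|A - A| = 9


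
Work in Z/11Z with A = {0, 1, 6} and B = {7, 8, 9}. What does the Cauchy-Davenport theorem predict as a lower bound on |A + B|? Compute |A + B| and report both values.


Cauchy-Davenport: |A + B| ≥ min(p, |A| + |B| - 1) for A, B nonempty in Z/pZ.
|A| = 3, |B| = 3, p = 11.
CD lower bound = min(11, 3 + 3 - 1) = min(11, 5) = 5.
Compute A + B mod 11 directly:
a = 0: 0+7=7, 0+8=8, 0+9=9
a = 1: 1+7=8, 1+8=9, 1+9=10
a = 6: 6+7=2, 6+8=3, 6+9=4
A + B = {2, 3, 4, 7, 8, 9, 10}, so |A + B| = 7.
Verify: 7 ≥ 5? Yes ✓.

CD lower bound = 5, actual |A + B| = 7.


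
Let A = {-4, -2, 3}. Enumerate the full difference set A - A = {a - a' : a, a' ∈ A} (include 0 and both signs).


A - A = {a - a' : a, a' ∈ A}.
Compute a - a' for each ordered pair (a, a'):
a = -4: -4--4=0, -4--2=-2, -4-3=-7
a = -2: -2--4=2, -2--2=0, -2-3=-5
a = 3: 3--4=7, 3--2=5, 3-3=0
Collecting distinct values (and noting 0 appears from a-a):
A - A = {-7, -5, -2, 0, 2, 5, 7}
|A - A| = 7

A - A = {-7, -5, -2, 0, 2, 5, 7}


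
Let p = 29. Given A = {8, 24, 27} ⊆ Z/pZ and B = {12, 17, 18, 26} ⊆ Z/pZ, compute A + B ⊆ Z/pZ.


Work in Z/29Z: reduce every sum a + b modulo 29.
Enumerate all 12 pairs:
a = 8: 8+12=20, 8+17=25, 8+18=26, 8+26=5
a = 24: 24+12=7, 24+17=12, 24+18=13, 24+26=21
a = 27: 27+12=10, 27+17=15, 27+18=16, 27+26=24
Distinct residues collected: {5, 7, 10, 12, 13, 15, 16, 20, 21, 24, 25, 26}
|A + B| = 12 (out of 29 total residues).

A + B = {5, 7, 10, 12, 13, 15, 16, 20, 21, 24, 25, 26}


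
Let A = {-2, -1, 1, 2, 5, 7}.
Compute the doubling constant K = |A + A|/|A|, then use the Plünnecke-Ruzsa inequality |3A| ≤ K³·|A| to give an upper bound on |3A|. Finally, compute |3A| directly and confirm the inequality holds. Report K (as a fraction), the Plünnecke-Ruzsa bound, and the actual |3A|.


|A| = 6.
Step 1: Compute A + A by enumerating all 36 pairs.
A + A = {-4, -3, -2, -1, 0, 1, 2, 3, 4, 5, 6, 7, 8, 9, 10, 12, 14}, so |A + A| = 17.
Step 2: Doubling constant K = |A + A|/|A| = 17/6 = 17/6 ≈ 2.8333.
Step 3: Plünnecke-Ruzsa gives |3A| ≤ K³·|A| = (2.8333)³ · 6 ≈ 136.4722.
Step 4: Compute 3A = A + A + A directly by enumerating all triples (a,b,c) ∈ A³; |3A| = 26.
Step 5: Check 26 ≤ 136.4722? Yes ✓.

K = 17/6, Plünnecke-Ruzsa bound K³|A| ≈ 136.4722, |3A| = 26, inequality holds.


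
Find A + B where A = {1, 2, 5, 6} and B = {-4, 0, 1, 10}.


A + B = {a + b : a ∈ A, b ∈ B}.
Enumerate all |A|·|B| = 4·4 = 16 pairs (a, b) and collect distinct sums.
a = 1: 1+-4=-3, 1+0=1, 1+1=2, 1+10=11
a = 2: 2+-4=-2, 2+0=2, 2+1=3, 2+10=12
a = 5: 5+-4=1, 5+0=5, 5+1=6, 5+10=15
a = 6: 6+-4=2, 6+0=6, 6+1=7, 6+10=16
Collecting distinct sums: A + B = {-3, -2, 1, 2, 3, 5, 6, 7, 11, 12, 15, 16}
|A + B| = 12

A + B = {-3, -2, 1, 2, 3, 5, 6, 7, 11, 12, 15, 16}


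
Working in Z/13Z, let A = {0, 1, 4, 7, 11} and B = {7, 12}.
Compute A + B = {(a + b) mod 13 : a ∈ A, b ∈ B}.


Work in Z/13Z: reduce every sum a + b modulo 13.
Enumerate all 10 pairs:
a = 0: 0+7=7, 0+12=12
a = 1: 1+7=8, 1+12=0
a = 4: 4+7=11, 4+12=3
a = 7: 7+7=1, 7+12=6
a = 11: 11+7=5, 11+12=10
Distinct residues collected: {0, 1, 3, 5, 6, 7, 8, 10, 11, 12}
|A + B| = 10 (out of 13 total residues).

A + B = {0, 1, 3, 5, 6, 7, 8, 10, 11, 12}


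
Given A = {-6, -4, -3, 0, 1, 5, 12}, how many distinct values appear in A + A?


A + A = {a + a' : a, a' ∈ A}; |A| = 7.
General bounds: 2|A| - 1 ≤ |A + A| ≤ |A|(|A|+1)/2, i.e. 13 ≤ |A + A| ≤ 28.
Lower bound 2|A|-1 is attained iff A is an arithmetic progression.
Enumerate sums a + a' for a ≤ a' (symmetric, so this suffices):
a = -6: -6+-6=-12, -6+-4=-10, -6+-3=-9, -6+0=-6, -6+1=-5, -6+5=-1, -6+12=6
a = -4: -4+-4=-8, -4+-3=-7, -4+0=-4, -4+1=-3, -4+5=1, -4+12=8
a = -3: -3+-3=-6, -3+0=-3, -3+1=-2, -3+5=2, -3+12=9
a = 0: 0+0=0, 0+1=1, 0+5=5, 0+12=12
a = 1: 1+1=2, 1+5=6, 1+12=13
a = 5: 5+5=10, 5+12=17
a = 12: 12+12=24
Distinct sums: {-12, -10, -9, -8, -7, -6, -5, -4, -3, -2, -1, 0, 1, 2, 5, 6, 8, 9, 10, 12, 13, 17, 24}
|A + A| = 23

|A + A| = 23


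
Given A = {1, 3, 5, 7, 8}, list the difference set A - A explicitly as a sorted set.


A - A = {a - a' : a, a' ∈ A}.
Compute a - a' for each ordered pair (a, a'):
a = 1: 1-1=0, 1-3=-2, 1-5=-4, 1-7=-6, 1-8=-7
a = 3: 3-1=2, 3-3=0, 3-5=-2, 3-7=-4, 3-8=-5
a = 5: 5-1=4, 5-3=2, 5-5=0, 5-7=-2, 5-8=-3
a = 7: 7-1=6, 7-3=4, 7-5=2, 7-7=0, 7-8=-1
a = 8: 8-1=7, 8-3=5, 8-5=3, 8-7=1, 8-8=0
Collecting distinct values (and noting 0 appears from a-a):
A - A = {-7, -6, -5, -4, -3, -2, -1, 0, 1, 2, 3, 4, 5, 6, 7}
|A - A| = 15

A - A = {-7, -6, -5, -4, -3, -2, -1, 0, 1, 2, 3, 4, 5, 6, 7}


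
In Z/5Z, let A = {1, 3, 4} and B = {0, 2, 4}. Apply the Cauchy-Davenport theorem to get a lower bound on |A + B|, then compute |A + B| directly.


Cauchy-Davenport: |A + B| ≥ min(p, |A| + |B| - 1) for A, B nonempty in Z/pZ.
|A| = 3, |B| = 3, p = 5.
CD lower bound = min(5, 3 + 3 - 1) = min(5, 5) = 5.
Compute A + B mod 5 directly:
a = 1: 1+0=1, 1+2=3, 1+4=0
a = 3: 3+0=3, 3+2=0, 3+4=2
a = 4: 4+0=4, 4+2=1, 4+4=3
A + B = {0, 1, 2, 3, 4}, so |A + B| = 5.
Verify: 5 ≥ 5? Yes ✓.

CD lower bound = 5, actual |A + B| = 5.


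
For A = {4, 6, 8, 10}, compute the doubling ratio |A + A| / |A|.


|A| = 4.
Compute A + A by enumerating all 16 pairs.
A + A = {8, 10, 12, 14, 16, 18, 20}, so |A + A| = 7.
K = |A + A| / |A| = 7/4 (already in lowest terms) ≈ 1.7500.
Reference: AP of size 4 gives K = 7/4 ≈ 1.7500; a fully generic set of size 4 gives K ≈ 2.5000.

|A| = 4, |A + A| = 7, K = 7/4.


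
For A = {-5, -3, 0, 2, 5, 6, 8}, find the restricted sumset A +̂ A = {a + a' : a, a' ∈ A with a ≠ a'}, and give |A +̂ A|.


Restricted sumset: A +̂ A = {a + a' : a ∈ A, a' ∈ A, a ≠ a'}.
Equivalently, take A + A and drop any sum 2a that is achievable ONLY as a + a for a ∈ A (i.e. sums representable only with equal summands).
Enumerate pairs (a, a') with a < a' (symmetric, so each unordered pair gives one sum; this covers all a ≠ a'):
  -5 + -3 = -8
  -5 + 0 = -5
  -5 + 2 = -3
  -5 + 5 = 0
  -5 + 6 = 1
  -5 + 8 = 3
  -3 + 0 = -3
  -3 + 2 = -1
  -3 + 5 = 2
  -3 + 6 = 3
  -3 + 8 = 5
  0 + 2 = 2
  0 + 5 = 5
  0 + 6 = 6
  0 + 8 = 8
  2 + 5 = 7
  2 + 6 = 8
  2 + 8 = 10
  5 + 6 = 11
  5 + 8 = 13
  6 + 8 = 14
Collected distinct sums: {-8, -5, -3, -1, 0, 1, 2, 3, 5, 6, 7, 8, 10, 11, 13, 14}
|A +̂ A| = 16
(Reference bound: |A +̂ A| ≥ 2|A| - 3 for |A| ≥ 2, with |A| = 7 giving ≥ 11.)

|A +̂ A| = 16


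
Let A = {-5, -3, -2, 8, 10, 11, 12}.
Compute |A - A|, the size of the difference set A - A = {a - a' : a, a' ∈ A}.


A - A = {a - a' : a, a' ∈ A}; |A| = 7.
Bounds: 2|A|-1 ≤ |A - A| ≤ |A|² - |A| + 1, i.e. 13 ≤ |A - A| ≤ 43.
Note: 0 ∈ A - A always (from a - a). The set is symmetric: if d ∈ A - A then -d ∈ A - A.
Enumerate nonzero differences d = a - a' with a > a' (then include -d):
Positive differences: {1, 2, 3, 4, 10, 11, 12, 13, 14, 15, 16, 17}
Full difference set: {0} ∪ (positive diffs) ∪ (negative diffs).
|A - A| = 1 + 2·12 = 25 (matches direct enumeration: 25).

|A - A| = 25


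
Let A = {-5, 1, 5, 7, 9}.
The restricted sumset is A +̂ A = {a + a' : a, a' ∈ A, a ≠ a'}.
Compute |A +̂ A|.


Restricted sumset: A +̂ A = {a + a' : a ∈ A, a' ∈ A, a ≠ a'}.
Equivalently, take A + A and drop any sum 2a that is achievable ONLY as a + a for a ∈ A (i.e. sums representable only with equal summands).
Enumerate pairs (a, a') with a < a' (symmetric, so each unordered pair gives one sum; this covers all a ≠ a'):
  -5 + 1 = -4
  -5 + 5 = 0
  -5 + 7 = 2
  -5 + 9 = 4
  1 + 5 = 6
  1 + 7 = 8
  1 + 9 = 10
  5 + 7 = 12
  5 + 9 = 14
  7 + 9 = 16
Collected distinct sums: {-4, 0, 2, 4, 6, 8, 10, 12, 14, 16}
|A +̂ A| = 10
(Reference bound: |A +̂ A| ≥ 2|A| - 3 for |A| ≥ 2, with |A| = 5 giving ≥ 7.)

|A +̂ A| = 10


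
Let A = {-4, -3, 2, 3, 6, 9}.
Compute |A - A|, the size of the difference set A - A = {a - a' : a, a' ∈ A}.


A - A = {a - a' : a, a' ∈ A}; |A| = 6.
Bounds: 2|A|-1 ≤ |A - A| ≤ |A|² - |A| + 1, i.e. 11 ≤ |A - A| ≤ 31.
Note: 0 ∈ A - A always (from a - a). The set is symmetric: if d ∈ A - A then -d ∈ A - A.
Enumerate nonzero differences d = a - a' with a > a' (then include -d):
Positive differences: {1, 3, 4, 5, 6, 7, 9, 10, 12, 13}
Full difference set: {0} ∪ (positive diffs) ∪ (negative diffs).
|A - A| = 1 + 2·10 = 21 (matches direct enumeration: 21).

|A - A| = 21


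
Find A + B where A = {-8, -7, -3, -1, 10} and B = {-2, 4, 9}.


A + B = {a + b : a ∈ A, b ∈ B}.
Enumerate all |A|·|B| = 5·3 = 15 pairs (a, b) and collect distinct sums.
a = -8: -8+-2=-10, -8+4=-4, -8+9=1
a = -7: -7+-2=-9, -7+4=-3, -7+9=2
a = -3: -3+-2=-5, -3+4=1, -3+9=6
a = -1: -1+-2=-3, -1+4=3, -1+9=8
a = 10: 10+-2=8, 10+4=14, 10+9=19
Collecting distinct sums: A + B = {-10, -9, -5, -4, -3, 1, 2, 3, 6, 8, 14, 19}
|A + B| = 12

A + B = {-10, -9, -5, -4, -3, 1, 2, 3, 6, 8, 14, 19}


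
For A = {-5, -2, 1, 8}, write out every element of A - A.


A - A = {a - a' : a, a' ∈ A}.
Compute a - a' for each ordered pair (a, a'):
a = -5: -5--5=0, -5--2=-3, -5-1=-6, -5-8=-13
a = -2: -2--5=3, -2--2=0, -2-1=-3, -2-8=-10
a = 1: 1--5=6, 1--2=3, 1-1=0, 1-8=-7
a = 8: 8--5=13, 8--2=10, 8-1=7, 8-8=0
Collecting distinct values (and noting 0 appears from a-a):
A - A = {-13, -10, -7, -6, -3, 0, 3, 6, 7, 10, 13}
|A - A| = 11

A - A = {-13, -10, -7, -6, -3, 0, 3, 6, 7, 10, 13}


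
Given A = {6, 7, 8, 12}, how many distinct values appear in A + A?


A + A = {a + a' : a, a' ∈ A}; |A| = 4.
General bounds: 2|A| - 1 ≤ |A + A| ≤ |A|(|A|+1)/2, i.e. 7 ≤ |A + A| ≤ 10.
Lower bound 2|A|-1 is attained iff A is an arithmetic progression.
Enumerate sums a + a' for a ≤ a' (symmetric, so this suffices):
a = 6: 6+6=12, 6+7=13, 6+8=14, 6+12=18
a = 7: 7+7=14, 7+8=15, 7+12=19
a = 8: 8+8=16, 8+12=20
a = 12: 12+12=24
Distinct sums: {12, 13, 14, 15, 16, 18, 19, 20, 24}
|A + A| = 9

|A + A| = 9


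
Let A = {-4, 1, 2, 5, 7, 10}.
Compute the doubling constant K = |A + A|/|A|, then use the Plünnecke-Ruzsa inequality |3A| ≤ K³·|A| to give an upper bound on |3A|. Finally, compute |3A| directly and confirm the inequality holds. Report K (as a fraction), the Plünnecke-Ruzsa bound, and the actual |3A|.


|A| = 6.
Step 1: Compute A + A by enumerating all 36 pairs.
A + A = {-8, -3, -2, 1, 2, 3, 4, 6, 7, 8, 9, 10, 11, 12, 14, 15, 17, 20}, so |A + A| = 18.
Step 2: Doubling constant K = |A + A|/|A| = 18/6 = 18/6 ≈ 3.0000.
Step 3: Plünnecke-Ruzsa gives |3A| ≤ K³·|A| = (3.0000)³ · 6 ≈ 162.0000.
Step 4: Compute 3A = A + A + A directly by enumerating all triples (a,b,c) ∈ A³; |3A| = 32.
Step 5: Check 32 ≤ 162.0000? Yes ✓.

K = 18/6, Plünnecke-Ruzsa bound K³|A| ≈ 162.0000, |3A| = 32, inequality holds.


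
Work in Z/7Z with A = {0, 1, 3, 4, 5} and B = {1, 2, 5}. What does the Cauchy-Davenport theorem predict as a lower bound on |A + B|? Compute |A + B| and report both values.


Cauchy-Davenport: |A + B| ≥ min(p, |A| + |B| - 1) for A, B nonempty in Z/pZ.
|A| = 5, |B| = 3, p = 7.
CD lower bound = min(7, 5 + 3 - 1) = min(7, 7) = 7.
Compute A + B mod 7 directly:
a = 0: 0+1=1, 0+2=2, 0+5=5
a = 1: 1+1=2, 1+2=3, 1+5=6
a = 3: 3+1=4, 3+2=5, 3+5=1
a = 4: 4+1=5, 4+2=6, 4+5=2
a = 5: 5+1=6, 5+2=0, 5+5=3
A + B = {0, 1, 2, 3, 4, 5, 6}, so |A + B| = 7.
Verify: 7 ≥ 7? Yes ✓.

CD lower bound = 7, actual |A + B| = 7.


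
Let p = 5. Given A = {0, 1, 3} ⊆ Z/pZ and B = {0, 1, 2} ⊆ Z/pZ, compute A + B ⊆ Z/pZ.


Work in Z/5Z: reduce every sum a + b modulo 5.
Enumerate all 9 pairs:
a = 0: 0+0=0, 0+1=1, 0+2=2
a = 1: 1+0=1, 1+1=2, 1+2=3
a = 3: 3+0=3, 3+1=4, 3+2=0
Distinct residues collected: {0, 1, 2, 3, 4}
|A + B| = 5 (out of 5 total residues).

A + B = {0, 1, 2, 3, 4}


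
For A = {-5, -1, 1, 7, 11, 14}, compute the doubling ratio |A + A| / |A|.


|A| = 6.
Compute A + A by enumerating all 36 pairs.
A + A = {-10, -6, -4, -2, 0, 2, 6, 8, 9, 10, 12, 13, 14, 15, 18, 21, 22, 25, 28}, so |A + A| = 19.
K = |A + A| / |A| = 19/6 (already in lowest terms) ≈ 3.1667.
Reference: AP of size 6 gives K = 11/6 ≈ 1.8333; a fully generic set of size 6 gives K ≈ 3.5000.

|A| = 6, |A + A| = 19, K = 19/6.


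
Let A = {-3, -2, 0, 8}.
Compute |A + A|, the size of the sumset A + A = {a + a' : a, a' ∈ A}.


A + A = {a + a' : a, a' ∈ A}; |A| = 4.
General bounds: 2|A| - 1 ≤ |A + A| ≤ |A|(|A|+1)/2, i.e. 7 ≤ |A + A| ≤ 10.
Lower bound 2|A|-1 is attained iff A is an arithmetic progression.
Enumerate sums a + a' for a ≤ a' (symmetric, so this suffices):
a = -3: -3+-3=-6, -3+-2=-5, -3+0=-3, -3+8=5
a = -2: -2+-2=-4, -2+0=-2, -2+8=6
a = 0: 0+0=0, 0+8=8
a = 8: 8+8=16
Distinct sums: {-6, -5, -4, -3, -2, 0, 5, 6, 8, 16}
|A + A| = 10

|A + A| = 10


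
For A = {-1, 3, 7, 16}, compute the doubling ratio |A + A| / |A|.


|A| = 4.
Compute A + A by enumerating all 16 pairs.
A + A = {-2, 2, 6, 10, 14, 15, 19, 23, 32}, so |A + A| = 9.
K = |A + A| / |A| = 9/4 (already in lowest terms) ≈ 2.2500.
Reference: AP of size 4 gives K = 7/4 ≈ 1.7500; a fully generic set of size 4 gives K ≈ 2.5000.

|A| = 4, |A + A| = 9, K = 9/4.


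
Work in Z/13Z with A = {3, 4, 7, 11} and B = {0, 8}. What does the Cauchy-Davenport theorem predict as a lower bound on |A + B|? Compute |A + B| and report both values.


Cauchy-Davenport: |A + B| ≥ min(p, |A| + |B| - 1) for A, B nonempty in Z/pZ.
|A| = 4, |B| = 2, p = 13.
CD lower bound = min(13, 4 + 2 - 1) = min(13, 5) = 5.
Compute A + B mod 13 directly:
a = 3: 3+0=3, 3+8=11
a = 4: 4+0=4, 4+8=12
a = 7: 7+0=7, 7+8=2
a = 11: 11+0=11, 11+8=6
A + B = {2, 3, 4, 6, 7, 11, 12}, so |A + B| = 7.
Verify: 7 ≥ 5? Yes ✓.

CD lower bound = 5, actual |A + B| = 7.


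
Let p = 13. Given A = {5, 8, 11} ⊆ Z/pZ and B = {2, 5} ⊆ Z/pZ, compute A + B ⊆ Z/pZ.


Work in Z/13Z: reduce every sum a + b modulo 13.
Enumerate all 6 pairs:
a = 5: 5+2=7, 5+5=10
a = 8: 8+2=10, 8+5=0
a = 11: 11+2=0, 11+5=3
Distinct residues collected: {0, 3, 7, 10}
|A + B| = 4 (out of 13 total residues).

A + B = {0, 3, 7, 10}


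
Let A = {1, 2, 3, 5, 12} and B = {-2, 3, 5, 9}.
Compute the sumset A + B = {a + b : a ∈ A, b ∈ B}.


A + B = {a + b : a ∈ A, b ∈ B}.
Enumerate all |A|·|B| = 5·4 = 20 pairs (a, b) and collect distinct sums.
a = 1: 1+-2=-1, 1+3=4, 1+5=6, 1+9=10
a = 2: 2+-2=0, 2+3=5, 2+5=7, 2+9=11
a = 3: 3+-2=1, 3+3=6, 3+5=8, 3+9=12
a = 5: 5+-2=3, 5+3=8, 5+5=10, 5+9=14
a = 12: 12+-2=10, 12+3=15, 12+5=17, 12+9=21
Collecting distinct sums: A + B = {-1, 0, 1, 3, 4, 5, 6, 7, 8, 10, 11, 12, 14, 15, 17, 21}
|A + B| = 16

A + B = {-1, 0, 1, 3, 4, 5, 6, 7, 8, 10, 11, 12, 14, 15, 17, 21}


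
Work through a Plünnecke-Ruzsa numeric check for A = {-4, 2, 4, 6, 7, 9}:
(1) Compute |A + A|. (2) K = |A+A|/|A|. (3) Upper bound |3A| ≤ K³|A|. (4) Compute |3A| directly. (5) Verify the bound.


|A| = 6.
Step 1: Compute A + A by enumerating all 36 pairs.
A + A = {-8, -2, 0, 2, 3, 4, 5, 6, 8, 9, 10, 11, 12, 13, 14, 15, 16, 18}, so |A + A| = 18.
Step 2: Doubling constant K = |A + A|/|A| = 18/6 = 18/6 ≈ 3.0000.
Step 3: Plünnecke-Ruzsa gives |3A| ≤ K³·|A| = (3.0000)³ · 6 ≈ 162.0000.
Step 4: Compute 3A = A + A + A directly by enumerating all triples (a,b,c) ∈ A³; |3A| = 31.
Step 5: Check 31 ≤ 162.0000? Yes ✓.

K = 18/6, Plünnecke-Ruzsa bound K³|A| ≈ 162.0000, |3A| = 31, inequality holds.


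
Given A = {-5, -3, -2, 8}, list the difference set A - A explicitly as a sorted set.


A - A = {a - a' : a, a' ∈ A}.
Compute a - a' for each ordered pair (a, a'):
a = -5: -5--5=0, -5--3=-2, -5--2=-3, -5-8=-13
a = -3: -3--5=2, -3--3=0, -3--2=-1, -3-8=-11
a = -2: -2--5=3, -2--3=1, -2--2=0, -2-8=-10
a = 8: 8--5=13, 8--3=11, 8--2=10, 8-8=0
Collecting distinct values (and noting 0 appears from a-a):
A - A = {-13, -11, -10, -3, -2, -1, 0, 1, 2, 3, 10, 11, 13}
|A - A| = 13

A - A = {-13, -11, -10, -3, -2, -1, 0, 1, 2, 3, 10, 11, 13}


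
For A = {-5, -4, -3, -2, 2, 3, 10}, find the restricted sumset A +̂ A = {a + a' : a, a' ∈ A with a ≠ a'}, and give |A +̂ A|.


Restricted sumset: A +̂ A = {a + a' : a ∈ A, a' ∈ A, a ≠ a'}.
Equivalently, take A + A and drop any sum 2a that is achievable ONLY as a + a for a ∈ A (i.e. sums representable only with equal summands).
Enumerate pairs (a, a') with a < a' (symmetric, so each unordered pair gives one sum; this covers all a ≠ a'):
  -5 + -4 = -9
  -5 + -3 = -8
  -5 + -2 = -7
  -5 + 2 = -3
  -5 + 3 = -2
  -5 + 10 = 5
  -4 + -3 = -7
  -4 + -2 = -6
  -4 + 2 = -2
  -4 + 3 = -1
  -4 + 10 = 6
  -3 + -2 = -5
  -3 + 2 = -1
  -3 + 3 = 0
  -3 + 10 = 7
  -2 + 2 = 0
  -2 + 3 = 1
  -2 + 10 = 8
  2 + 3 = 5
  2 + 10 = 12
  3 + 10 = 13
Collected distinct sums: {-9, -8, -7, -6, -5, -3, -2, -1, 0, 1, 5, 6, 7, 8, 12, 13}
|A +̂ A| = 16
(Reference bound: |A +̂ A| ≥ 2|A| - 3 for |A| ≥ 2, with |A| = 7 giving ≥ 11.)

|A +̂ A| = 16


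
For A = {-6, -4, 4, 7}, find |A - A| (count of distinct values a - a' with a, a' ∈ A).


A - A = {a - a' : a, a' ∈ A}; |A| = 4.
Bounds: 2|A|-1 ≤ |A - A| ≤ |A|² - |A| + 1, i.e. 7 ≤ |A - A| ≤ 13.
Note: 0 ∈ A - A always (from a - a). The set is symmetric: if d ∈ A - A then -d ∈ A - A.
Enumerate nonzero differences d = a - a' with a > a' (then include -d):
Positive differences: {2, 3, 8, 10, 11, 13}
Full difference set: {0} ∪ (positive diffs) ∪ (negative diffs).
|A - A| = 1 + 2·6 = 13 (matches direct enumeration: 13).

|A - A| = 13


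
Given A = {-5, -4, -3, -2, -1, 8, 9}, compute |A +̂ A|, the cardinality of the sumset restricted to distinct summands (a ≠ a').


Restricted sumset: A +̂ A = {a + a' : a ∈ A, a' ∈ A, a ≠ a'}.
Equivalently, take A + A and drop any sum 2a that is achievable ONLY as a + a for a ∈ A (i.e. sums representable only with equal summands).
Enumerate pairs (a, a') with a < a' (symmetric, so each unordered pair gives one sum; this covers all a ≠ a'):
  -5 + -4 = -9
  -5 + -3 = -8
  -5 + -2 = -7
  -5 + -1 = -6
  -5 + 8 = 3
  -5 + 9 = 4
  -4 + -3 = -7
  -4 + -2 = -6
  -4 + -1 = -5
  -4 + 8 = 4
  -4 + 9 = 5
  -3 + -2 = -5
  -3 + -1 = -4
  -3 + 8 = 5
  -3 + 9 = 6
  -2 + -1 = -3
  -2 + 8 = 6
  -2 + 9 = 7
  -1 + 8 = 7
  -1 + 9 = 8
  8 + 9 = 17
Collected distinct sums: {-9, -8, -7, -6, -5, -4, -3, 3, 4, 5, 6, 7, 8, 17}
|A +̂ A| = 14
(Reference bound: |A +̂ A| ≥ 2|A| - 3 for |A| ≥ 2, with |A| = 7 giving ≥ 11.)

|A +̂ A| = 14


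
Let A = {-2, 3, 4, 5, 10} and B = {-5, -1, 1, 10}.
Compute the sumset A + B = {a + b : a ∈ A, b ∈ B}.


A + B = {a + b : a ∈ A, b ∈ B}.
Enumerate all |A|·|B| = 5·4 = 20 pairs (a, b) and collect distinct sums.
a = -2: -2+-5=-7, -2+-1=-3, -2+1=-1, -2+10=8
a = 3: 3+-5=-2, 3+-1=2, 3+1=4, 3+10=13
a = 4: 4+-5=-1, 4+-1=3, 4+1=5, 4+10=14
a = 5: 5+-5=0, 5+-1=4, 5+1=6, 5+10=15
a = 10: 10+-5=5, 10+-1=9, 10+1=11, 10+10=20
Collecting distinct sums: A + B = {-7, -3, -2, -1, 0, 2, 3, 4, 5, 6, 8, 9, 11, 13, 14, 15, 20}
|A + B| = 17

A + B = {-7, -3, -2, -1, 0, 2, 3, 4, 5, 6, 8, 9, 11, 13, 14, 15, 20}


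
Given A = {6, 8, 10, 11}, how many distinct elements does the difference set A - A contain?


A - A = {a - a' : a, a' ∈ A}; |A| = 4.
Bounds: 2|A|-1 ≤ |A - A| ≤ |A|² - |A| + 1, i.e. 7 ≤ |A - A| ≤ 13.
Note: 0 ∈ A - A always (from a - a). The set is symmetric: if d ∈ A - A then -d ∈ A - A.
Enumerate nonzero differences d = a - a' with a > a' (then include -d):
Positive differences: {1, 2, 3, 4, 5}
Full difference set: {0} ∪ (positive diffs) ∪ (negative diffs).
|A - A| = 1 + 2·5 = 11 (matches direct enumeration: 11).

|A - A| = 11


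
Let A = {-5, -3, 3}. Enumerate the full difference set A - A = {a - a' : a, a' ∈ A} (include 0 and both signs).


A - A = {a - a' : a, a' ∈ A}.
Compute a - a' for each ordered pair (a, a'):
a = -5: -5--5=0, -5--3=-2, -5-3=-8
a = -3: -3--5=2, -3--3=0, -3-3=-6
a = 3: 3--5=8, 3--3=6, 3-3=0
Collecting distinct values (and noting 0 appears from a-a):
A - A = {-8, -6, -2, 0, 2, 6, 8}
|A - A| = 7

A - A = {-8, -6, -2, 0, 2, 6, 8}


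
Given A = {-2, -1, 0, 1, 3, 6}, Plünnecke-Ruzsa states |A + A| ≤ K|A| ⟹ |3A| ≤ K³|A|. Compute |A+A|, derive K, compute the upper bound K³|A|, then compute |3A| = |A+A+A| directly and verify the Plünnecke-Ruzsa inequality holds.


|A| = 6.
Step 1: Compute A + A by enumerating all 36 pairs.
A + A = {-4, -3, -2, -1, 0, 1, 2, 3, 4, 5, 6, 7, 9, 12}, so |A + A| = 14.
Step 2: Doubling constant K = |A + A|/|A| = 14/6 = 14/6 ≈ 2.3333.
Step 3: Plünnecke-Ruzsa gives |3A| ≤ K³·|A| = (2.3333)³ · 6 ≈ 76.2222.
Step 4: Compute 3A = A + A + A directly by enumerating all triples (a,b,c) ∈ A³; |3A| = 22.
Step 5: Check 22 ≤ 76.2222? Yes ✓.

K = 14/6, Plünnecke-Ruzsa bound K³|A| ≈ 76.2222, |3A| = 22, inequality holds.


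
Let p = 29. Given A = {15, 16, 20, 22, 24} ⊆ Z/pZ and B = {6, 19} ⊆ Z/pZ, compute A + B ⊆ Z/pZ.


Work in Z/29Z: reduce every sum a + b modulo 29.
Enumerate all 10 pairs:
a = 15: 15+6=21, 15+19=5
a = 16: 16+6=22, 16+19=6
a = 20: 20+6=26, 20+19=10
a = 22: 22+6=28, 22+19=12
a = 24: 24+6=1, 24+19=14
Distinct residues collected: {1, 5, 6, 10, 12, 14, 21, 22, 26, 28}
|A + B| = 10 (out of 29 total residues).

A + B = {1, 5, 6, 10, 12, 14, 21, 22, 26, 28}


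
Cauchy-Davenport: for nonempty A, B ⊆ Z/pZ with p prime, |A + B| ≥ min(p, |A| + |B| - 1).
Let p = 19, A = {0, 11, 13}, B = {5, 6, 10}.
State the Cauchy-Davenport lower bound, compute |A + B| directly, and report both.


Cauchy-Davenport: |A + B| ≥ min(p, |A| + |B| - 1) for A, B nonempty in Z/pZ.
|A| = 3, |B| = 3, p = 19.
CD lower bound = min(19, 3 + 3 - 1) = min(19, 5) = 5.
Compute A + B mod 19 directly:
a = 0: 0+5=5, 0+6=6, 0+10=10
a = 11: 11+5=16, 11+6=17, 11+10=2
a = 13: 13+5=18, 13+6=0, 13+10=4
A + B = {0, 2, 4, 5, 6, 10, 16, 17, 18}, so |A + B| = 9.
Verify: 9 ≥ 5? Yes ✓.

CD lower bound = 5, actual |A + B| = 9.


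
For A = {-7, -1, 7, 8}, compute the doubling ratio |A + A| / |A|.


|A| = 4.
Compute A + A by enumerating all 16 pairs.
A + A = {-14, -8, -2, 0, 1, 6, 7, 14, 15, 16}, so |A + A| = 10.
K = |A + A| / |A| = 10/4 = 5/2 ≈ 2.5000.
Reference: AP of size 4 gives K = 7/4 ≈ 1.7500; a fully generic set of size 4 gives K ≈ 2.5000.

|A| = 4, |A + A| = 10, K = 10/4 = 5/2.


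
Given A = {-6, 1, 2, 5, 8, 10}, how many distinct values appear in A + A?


A + A = {a + a' : a, a' ∈ A}; |A| = 6.
General bounds: 2|A| - 1 ≤ |A + A| ≤ |A|(|A|+1)/2, i.e. 11 ≤ |A + A| ≤ 21.
Lower bound 2|A|-1 is attained iff A is an arithmetic progression.
Enumerate sums a + a' for a ≤ a' (symmetric, so this suffices):
a = -6: -6+-6=-12, -6+1=-5, -6+2=-4, -6+5=-1, -6+8=2, -6+10=4
a = 1: 1+1=2, 1+2=3, 1+5=6, 1+8=9, 1+10=11
a = 2: 2+2=4, 2+5=7, 2+8=10, 2+10=12
a = 5: 5+5=10, 5+8=13, 5+10=15
a = 8: 8+8=16, 8+10=18
a = 10: 10+10=20
Distinct sums: {-12, -5, -4, -1, 2, 3, 4, 6, 7, 9, 10, 11, 12, 13, 15, 16, 18, 20}
|A + A| = 18

|A + A| = 18


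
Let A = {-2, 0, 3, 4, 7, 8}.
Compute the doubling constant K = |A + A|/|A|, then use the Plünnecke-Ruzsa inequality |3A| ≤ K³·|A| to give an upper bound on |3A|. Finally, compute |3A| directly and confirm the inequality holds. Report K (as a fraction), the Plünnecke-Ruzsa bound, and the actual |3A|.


|A| = 6.
Step 1: Compute A + A by enumerating all 36 pairs.
A + A = {-4, -2, 0, 1, 2, 3, 4, 5, 6, 7, 8, 10, 11, 12, 14, 15, 16}, so |A + A| = 17.
Step 2: Doubling constant K = |A + A|/|A| = 17/6 = 17/6 ≈ 2.8333.
Step 3: Plünnecke-Ruzsa gives |3A| ≤ K³·|A| = (2.8333)³ · 6 ≈ 136.4722.
Step 4: Compute 3A = A + A + A directly by enumerating all triples (a,b,c) ∈ A³; |3A| = 29.
Step 5: Check 29 ≤ 136.4722? Yes ✓.

K = 17/6, Plünnecke-Ruzsa bound K³|A| ≈ 136.4722, |3A| = 29, inequality holds.


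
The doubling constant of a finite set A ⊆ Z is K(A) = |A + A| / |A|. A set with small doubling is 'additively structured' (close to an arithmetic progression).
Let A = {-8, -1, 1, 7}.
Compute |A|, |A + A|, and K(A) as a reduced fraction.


|A| = 4.
Compute A + A by enumerating all 16 pairs.
A + A = {-16, -9, -7, -2, -1, 0, 2, 6, 8, 14}, so |A + A| = 10.
K = |A + A| / |A| = 10/4 = 5/2 ≈ 2.5000.
Reference: AP of size 4 gives K = 7/4 ≈ 1.7500; a fully generic set of size 4 gives K ≈ 2.5000.

|A| = 4, |A + A| = 10, K = 10/4 = 5/2.


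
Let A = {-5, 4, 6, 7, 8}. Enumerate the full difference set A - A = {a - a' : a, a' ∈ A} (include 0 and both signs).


A - A = {a - a' : a, a' ∈ A}.
Compute a - a' for each ordered pair (a, a'):
a = -5: -5--5=0, -5-4=-9, -5-6=-11, -5-7=-12, -5-8=-13
a = 4: 4--5=9, 4-4=0, 4-6=-2, 4-7=-3, 4-8=-4
a = 6: 6--5=11, 6-4=2, 6-6=0, 6-7=-1, 6-8=-2
a = 7: 7--5=12, 7-4=3, 7-6=1, 7-7=0, 7-8=-1
a = 8: 8--5=13, 8-4=4, 8-6=2, 8-7=1, 8-8=0
Collecting distinct values (and noting 0 appears from a-a):
A - A = {-13, -12, -11, -9, -4, -3, -2, -1, 0, 1, 2, 3, 4, 9, 11, 12, 13}
|A - A| = 17

A - A = {-13, -12, -11, -9, -4, -3, -2, -1, 0, 1, 2, 3, 4, 9, 11, 12, 13}


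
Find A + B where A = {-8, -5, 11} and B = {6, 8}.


A + B = {a + b : a ∈ A, b ∈ B}.
Enumerate all |A|·|B| = 3·2 = 6 pairs (a, b) and collect distinct sums.
a = -8: -8+6=-2, -8+8=0
a = -5: -5+6=1, -5+8=3
a = 11: 11+6=17, 11+8=19
Collecting distinct sums: A + B = {-2, 0, 1, 3, 17, 19}
|A + B| = 6

A + B = {-2, 0, 1, 3, 17, 19}


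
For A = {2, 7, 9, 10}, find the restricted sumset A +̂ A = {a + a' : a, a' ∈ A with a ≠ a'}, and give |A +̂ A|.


Restricted sumset: A +̂ A = {a + a' : a ∈ A, a' ∈ A, a ≠ a'}.
Equivalently, take A + A and drop any sum 2a that is achievable ONLY as a + a for a ∈ A (i.e. sums representable only with equal summands).
Enumerate pairs (a, a') with a < a' (symmetric, so each unordered pair gives one sum; this covers all a ≠ a'):
  2 + 7 = 9
  2 + 9 = 11
  2 + 10 = 12
  7 + 9 = 16
  7 + 10 = 17
  9 + 10 = 19
Collected distinct sums: {9, 11, 12, 16, 17, 19}
|A +̂ A| = 6
(Reference bound: |A +̂ A| ≥ 2|A| - 3 for |A| ≥ 2, with |A| = 4 giving ≥ 5.)

|A +̂ A| = 6


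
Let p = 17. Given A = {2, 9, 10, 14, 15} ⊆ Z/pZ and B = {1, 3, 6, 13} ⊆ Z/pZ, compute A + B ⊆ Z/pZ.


Work in Z/17Z: reduce every sum a + b modulo 17.
Enumerate all 20 pairs:
a = 2: 2+1=3, 2+3=5, 2+6=8, 2+13=15
a = 9: 9+1=10, 9+3=12, 9+6=15, 9+13=5
a = 10: 10+1=11, 10+3=13, 10+6=16, 10+13=6
a = 14: 14+1=15, 14+3=0, 14+6=3, 14+13=10
a = 15: 15+1=16, 15+3=1, 15+6=4, 15+13=11
Distinct residues collected: {0, 1, 3, 4, 5, 6, 8, 10, 11, 12, 13, 15, 16}
|A + B| = 13 (out of 17 total residues).

A + B = {0, 1, 3, 4, 5, 6, 8, 10, 11, 12, 13, 15, 16}


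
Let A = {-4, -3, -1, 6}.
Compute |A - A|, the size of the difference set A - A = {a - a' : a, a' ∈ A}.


A - A = {a - a' : a, a' ∈ A}; |A| = 4.
Bounds: 2|A|-1 ≤ |A - A| ≤ |A|² - |A| + 1, i.e. 7 ≤ |A - A| ≤ 13.
Note: 0 ∈ A - A always (from a - a). The set is symmetric: if d ∈ A - A then -d ∈ A - A.
Enumerate nonzero differences d = a - a' with a > a' (then include -d):
Positive differences: {1, 2, 3, 7, 9, 10}
Full difference set: {0} ∪ (positive diffs) ∪ (negative diffs).
|A - A| = 1 + 2·6 = 13 (matches direct enumeration: 13).

|A - A| = 13


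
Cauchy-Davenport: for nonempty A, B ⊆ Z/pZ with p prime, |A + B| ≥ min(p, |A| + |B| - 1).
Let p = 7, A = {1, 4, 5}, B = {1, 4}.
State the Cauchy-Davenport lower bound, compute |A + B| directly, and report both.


Cauchy-Davenport: |A + B| ≥ min(p, |A| + |B| - 1) for A, B nonempty in Z/pZ.
|A| = 3, |B| = 2, p = 7.
CD lower bound = min(7, 3 + 2 - 1) = min(7, 4) = 4.
Compute A + B mod 7 directly:
a = 1: 1+1=2, 1+4=5
a = 4: 4+1=5, 4+4=1
a = 5: 5+1=6, 5+4=2
A + B = {1, 2, 5, 6}, so |A + B| = 4.
Verify: 4 ≥ 4? Yes ✓.

CD lower bound = 4, actual |A + B| = 4.


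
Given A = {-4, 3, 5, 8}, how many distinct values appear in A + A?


A + A = {a + a' : a, a' ∈ A}; |A| = 4.
General bounds: 2|A| - 1 ≤ |A + A| ≤ |A|(|A|+1)/2, i.e. 7 ≤ |A + A| ≤ 10.
Lower bound 2|A|-1 is attained iff A is an arithmetic progression.
Enumerate sums a + a' for a ≤ a' (symmetric, so this suffices):
a = -4: -4+-4=-8, -4+3=-1, -4+5=1, -4+8=4
a = 3: 3+3=6, 3+5=8, 3+8=11
a = 5: 5+5=10, 5+8=13
a = 8: 8+8=16
Distinct sums: {-8, -1, 1, 4, 6, 8, 10, 11, 13, 16}
|A + A| = 10

|A + A| = 10


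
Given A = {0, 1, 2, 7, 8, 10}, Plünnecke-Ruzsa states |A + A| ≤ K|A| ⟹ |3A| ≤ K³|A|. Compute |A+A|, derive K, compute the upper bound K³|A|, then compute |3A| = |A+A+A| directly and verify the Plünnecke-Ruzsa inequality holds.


|A| = 6.
Step 1: Compute A + A by enumerating all 36 pairs.
A + A = {0, 1, 2, 3, 4, 7, 8, 9, 10, 11, 12, 14, 15, 16, 17, 18, 20}, so |A + A| = 17.
Step 2: Doubling constant K = |A + A|/|A| = 17/6 = 17/6 ≈ 2.8333.
Step 3: Plünnecke-Ruzsa gives |3A| ≤ K³·|A| = (2.8333)³ · 6 ≈ 136.4722.
Step 4: Compute 3A = A + A + A directly by enumerating all triples (a,b,c) ∈ A³; |3A| = 30.
Step 5: Check 30 ≤ 136.4722? Yes ✓.

K = 17/6, Plünnecke-Ruzsa bound K³|A| ≈ 136.4722, |3A| = 30, inequality holds.


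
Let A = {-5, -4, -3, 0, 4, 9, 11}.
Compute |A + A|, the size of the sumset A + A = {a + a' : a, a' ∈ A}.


A + A = {a + a' : a, a' ∈ A}; |A| = 7.
General bounds: 2|A| - 1 ≤ |A + A| ≤ |A|(|A|+1)/2, i.e. 13 ≤ |A + A| ≤ 28.
Lower bound 2|A|-1 is attained iff A is an arithmetic progression.
Enumerate sums a + a' for a ≤ a' (symmetric, so this suffices):
a = -5: -5+-5=-10, -5+-4=-9, -5+-3=-8, -5+0=-5, -5+4=-1, -5+9=4, -5+11=6
a = -4: -4+-4=-8, -4+-3=-7, -4+0=-4, -4+4=0, -4+9=5, -4+11=7
a = -3: -3+-3=-6, -3+0=-3, -3+4=1, -3+9=6, -3+11=8
a = 0: 0+0=0, 0+4=4, 0+9=9, 0+11=11
a = 4: 4+4=8, 4+9=13, 4+11=15
a = 9: 9+9=18, 9+11=20
a = 11: 11+11=22
Distinct sums: {-10, -9, -8, -7, -6, -5, -4, -3, -1, 0, 1, 4, 5, 6, 7, 8, 9, 11, 13, 15, 18, 20, 22}
|A + A| = 23

|A + A| = 23


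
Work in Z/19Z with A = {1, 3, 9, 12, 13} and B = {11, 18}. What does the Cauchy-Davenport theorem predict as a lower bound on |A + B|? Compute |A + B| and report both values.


Cauchy-Davenport: |A + B| ≥ min(p, |A| + |B| - 1) for A, B nonempty in Z/pZ.
|A| = 5, |B| = 2, p = 19.
CD lower bound = min(19, 5 + 2 - 1) = min(19, 6) = 6.
Compute A + B mod 19 directly:
a = 1: 1+11=12, 1+18=0
a = 3: 3+11=14, 3+18=2
a = 9: 9+11=1, 9+18=8
a = 12: 12+11=4, 12+18=11
a = 13: 13+11=5, 13+18=12
A + B = {0, 1, 2, 4, 5, 8, 11, 12, 14}, so |A + B| = 9.
Verify: 9 ≥ 6? Yes ✓.

CD lower bound = 6, actual |A + B| = 9.


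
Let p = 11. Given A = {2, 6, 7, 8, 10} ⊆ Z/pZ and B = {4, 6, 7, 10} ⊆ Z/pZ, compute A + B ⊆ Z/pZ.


Work in Z/11Z: reduce every sum a + b modulo 11.
Enumerate all 20 pairs:
a = 2: 2+4=6, 2+6=8, 2+7=9, 2+10=1
a = 6: 6+4=10, 6+6=1, 6+7=2, 6+10=5
a = 7: 7+4=0, 7+6=2, 7+7=3, 7+10=6
a = 8: 8+4=1, 8+6=3, 8+7=4, 8+10=7
a = 10: 10+4=3, 10+6=5, 10+7=6, 10+10=9
Distinct residues collected: {0, 1, 2, 3, 4, 5, 6, 7, 8, 9, 10}
|A + B| = 11 (out of 11 total residues).

A + B = {0, 1, 2, 3, 4, 5, 6, 7, 8, 9, 10}


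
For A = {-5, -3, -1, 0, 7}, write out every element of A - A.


A - A = {a - a' : a, a' ∈ A}.
Compute a - a' for each ordered pair (a, a'):
a = -5: -5--5=0, -5--3=-2, -5--1=-4, -5-0=-5, -5-7=-12
a = -3: -3--5=2, -3--3=0, -3--1=-2, -3-0=-3, -3-7=-10
a = -1: -1--5=4, -1--3=2, -1--1=0, -1-0=-1, -1-7=-8
a = 0: 0--5=5, 0--3=3, 0--1=1, 0-0=0, 0-7=-7
a = 7: 7--5=12, 7--3=10, 7--1=8, 7-0=7, 7-7=0
Collecting distinct values (and noting 0 appears from a-a):
A - A = {-12, -10, -8, -7, -5, -4, -3, -2, -1, 0, 1, 2, 3, 4, 5, 7, 8, 10, 12}
|A - A| = 19

A - A = {-12, -10, -8, -7, -5, -4, -3, -2, -1, 0, 1, 2, 3, 4, 5, 7, 8, 10, 12}


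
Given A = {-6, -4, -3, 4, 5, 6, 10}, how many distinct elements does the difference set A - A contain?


A - A = {a - a' : a, a' ∈ A}; |A| = 7.
Bounds: 2|A|-1 ≤ |A - A| ≤ |A|² - |A| + 1, i.e. 13 ≤ |A - A| ≤ 43.
Note: 0 ∈ A - A always (from a - a). The set is symmetric: if d ∈ A - A then -d ∈ A - A.
Enumerate nonzero differences d = a - a' with a > a' (then include -d):
Positive differences: {1, 2, 3, 4, 5, 6, 7, 8, 9, 10, 11, 12, 13, 14, 16}
Full difference set: {0} ∪ (positive diffs) ∪ (negative diffs).
|A - A| = 1 + 2·15 = 31 (matches direct enumeration: 31).

|A - A| = 31


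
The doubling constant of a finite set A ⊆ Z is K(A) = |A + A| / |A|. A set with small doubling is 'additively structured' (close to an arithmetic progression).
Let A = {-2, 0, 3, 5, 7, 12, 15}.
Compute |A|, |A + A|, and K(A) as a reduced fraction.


|A| = 7.
Compute A + A by enumerating all 49 pairs.
A + A = {-4, -2, 0, 1, 3, 5, 6, 7, 8, 10, 12, 13, 14, 15, 17, 18, 19, 20, 22, 24, 27, 30}, so |A + A| = 22.
K = |A + A| / |A| = 22/7 (already in lowest terms) ≈ 3.1429.
Reference: AP of size 7 gives K = 13/7 ≈ 1.8571; a fully generic set of size 7 gives K ≈ 4.0000.

|A| = 7, |A + A| = 22, K = 22/7.


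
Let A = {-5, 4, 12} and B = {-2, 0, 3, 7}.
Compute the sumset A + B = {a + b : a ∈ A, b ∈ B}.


A + B = {a + b : a ∈ A, b ∈ B}.
Enumerate all |A|·|B| = 3·4 = 12 pairs (a, b) and collect distinct sums.
a = -5: -5+-2=-7, -5+0=-5, -5+3=-2, -5+7=2
a = 4: 4+-2=2, 4+0=4, 4+3=7, 4+7=11
a = 12: 12+-2=10, 12+0=12, 12+3=15, 12+7=19
Collecting distinct sums: A + B = {-7, -5, -2, 2, 4, 7, 10, 11, 12, 15, 19}
|A + B| = 11

A + B = {-7, -5, -2, 2, 4, 7, 10, 11, 12, 15, 19}


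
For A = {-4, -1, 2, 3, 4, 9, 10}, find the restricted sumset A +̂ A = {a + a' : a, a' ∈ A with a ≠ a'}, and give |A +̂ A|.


Restricted sumset: A +̂ A = {a + a' : a ∈ A, a' ∈ A, a ≠ a'}.
Equivalently, take A + A and drop any sum 2a that is achievable ONLY as a + a for a ∈ A (i.e. sums representable only with equal summands).
Enumerate pairs (a, a') with a < a' (symmetric, so each unordered pair gives one sum; this covers all a ≠ a'):
  -4 + -1 = -5
  -4 + 2 = -2
  -4 + 3 = -1
  -4 + 4 = 0
  -4 + 9 = 5
  -4 + 10 = 6
  -1 + 2 = 1
  -1 + 3 = 2
  -1 + 4 = 3
  -1 + 9 = 8
  -1 + 10 = 9
  2 + 3 = 5
  2 + 4 = 6
  2 + 9 = 11
  2 + 10 = 12
  3 + 4 = 7
  3 + 9 = 12
  3 + 10 = 13
  4 + 9 = 13
  4 + 10 = 14
  9 + 10 = 19
Collected distinct sums: {-5, -2, -1, 0, 1, 2, 3, 5, 6, 7, 8, 9, 11, 12, 13, 14, 19}
|A +̂ A| = 17
(Reference bound: |A +̂ A| ≥ 2|A| - 3 for |A| ≥ 2, with |A| = 7 giving ≥ 11.)

|A +̂ A| = 17


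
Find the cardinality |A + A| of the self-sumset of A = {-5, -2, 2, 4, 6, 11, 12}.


A + A = {a + a' : a, a' ∈ A}; |A| = 7.
General bounds: 2|A| - 1 ≤ |A + A| ≤ |A|(|A|+1)/2, i.e. 13 ≤ |A + A| ≤ 28.
Lower bound 2|A|-1 is attained iff A is an arithmetic progression.
Enumerate sums a + a' for a ≤ a' (symmetric, so this suffices):
a = -5: -5+-5=-10, -5+-2=-7, -5+2=-3, -5+4=-1, -5+6=1, -5+11=6, -5+12=7
a = -2: -2+-2=-4, -2+2=0, -2+4=2, -2+6=4, -2+11=9, -2+12=10
a = 2: 2+2=4, 2+4=6, 2+6=8, 2+11=13, 2+12=14
a = 4: 4+4=8, 4+6=10, 4+11=15, 4+12=16
a = 6: 6+6=12, 6+11=17, 6+12=18
a = 11: 11+11=22, 11+12=23
a = 12: 12+12=24
Distinct sums: {-10, -7, -4, -3, -1, 0, 1, 2, 4, 6, 7, 8, 9, 10, 12, 13, 14, 15, 16, 17, 18, 22, 23, 24}
|A + A| = 24

|A + A| = 24


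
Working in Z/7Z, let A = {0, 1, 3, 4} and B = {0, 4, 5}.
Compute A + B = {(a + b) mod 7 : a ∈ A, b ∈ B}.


Work in Z/7Z: reduce every sum a + b modulo 7.
Enumerate all 12 pairs:
a = 0: 0+0=0, 0+4=4, 0+5=5
a = 1: 1+0=1, 1+4=5, 1+5=6
a = 3: 3+0=3, 3+4=0, 3+5=1
a = 4: 4+0=4, 4+4=1, 4+5=2
Distinct residues collected: {0, 1, 2, 3, 4, 5, 6}
|A + B| = 7 (out of 7 total residues).

A + B = {0, 1, 2, 3, 4, 5, 6}


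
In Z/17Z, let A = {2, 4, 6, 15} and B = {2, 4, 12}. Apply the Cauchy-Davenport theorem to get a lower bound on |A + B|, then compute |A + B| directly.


Cauchy-Davenport: |A + B| ≥ min(p, |A| + |B| - 1) for A, B nonempty in Z/pZ.
|A| = 4, |B| = 3, p = 17.
CD lower bound = min(17, 4 + 3 - 1) = min(17, 6) = 6.
Compute A + B mod 17 directly:
a = 2: 2+2=4, 2+4=6, 2+12=14
a = 4: 4+2=6, 4+4=8, 4+12=16
a = 6: 6+2=8, 6+4=10, 6+12=1
a = 15: 15+2=0, 15+4=2, 15+12=10
A + B = {0, 1, 2, 4, 6, 8, 10, 14, 16}, so |A + B| = 9.
Verify: 9 ≥ 6? Yes ✓.

CD lower bound = 6, actual |A + B| = 9.


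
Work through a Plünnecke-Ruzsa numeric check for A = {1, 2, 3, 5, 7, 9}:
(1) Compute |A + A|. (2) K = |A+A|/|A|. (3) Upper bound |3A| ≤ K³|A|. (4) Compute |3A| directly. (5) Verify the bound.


|A| = 6.
Step 1: Compute A + A by enumerating all 36 pairs.
A + A = {2, 3, 4, 5, 6, 7, 8, 9, 10, 11, 12, 14, 16, 18}, so |A + A| = 14.
Step 2: Doubling constant K = |A + A|/|A| = 14/6 = 14/6 ≈ 2.3333.
Step 3: Plünnecke-Ruzsa gives |3A| ≤ K³·|A| = (2.3333)³ · 6 ≈ 76.2222.
Step 4: Compute 3A = A + A + A directly by enumerating all triples (a,b,c) ∈ A³; |3A| = 22.
Step 5: Check 22 ≤ 76.2222? Yes ✓.

K = 14/6, Plünnecke-Ruzsa bound K³|A| ≈ 76.2222, |3A| = 22, inequality holds.


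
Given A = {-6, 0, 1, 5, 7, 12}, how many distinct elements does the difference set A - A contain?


A - A = {a - a' : a, a' ∈ A}; |A| = 6.
Bounds: 2|A|-1 ≤ |A - A| ≤ |A|² - |A| + 1, i.e. 11 ≤ |A - A| ≤ 31.
Note: 0 ∈ A - A always (from a - a). The set is symmetric: if d ∈ A - A then -d ∈ A - A.
Enumerate nonzero differences d = a - a' with a > a' (then include -d):
Positive differences: {1, 2, 4, 5, 6, 7, 11, 12, 13, 18}
Full difference set: {0} ∪ (positive diffs) ∪ (negative diffs).
|A - A| = 1 + 2·10 = 21 (matches direct enumeration: 21).

|A - A| = 21


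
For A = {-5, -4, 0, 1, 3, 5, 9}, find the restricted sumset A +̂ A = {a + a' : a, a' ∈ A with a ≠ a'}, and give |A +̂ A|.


Restricted sumset: A +̂ A = {a + a' : a ∈ A, a' ∈ A, a ≠ a'}.
Equivalently, take A + A and drop any sum 2a that is achievable ONLY as a + a for a ∈ A (i.e. sums representable only with equal summands).
Enumerate pairs (a, a') with a < a' (symmetric, so each unordered pair gives one sum; this covers all a ≠ a'):
  -5 + -4 = -9
  -5 + 0 = -5
  -5 + 1 = -4
  -5 + 3 = -2
  -5 + 5 = 0
  -5 + 9 = 4
  -4 + 0 = -4
  -4 + 1 = -3
  -4 + 3 = -1
  -4 + 5 = 1
  -4 + 9 = 5
  0 + 1 = 1
  0 + 3 = 3
  0 + 5 = 5
  0 + 9 = 9
  1 + 3 = 4
  1 + 5 = 6
  1 + 9 = 10
  3 + 5 = 8
  3 + 9 = 12
  5 + 9 = 14
Collected distinct sums: {-9, -5, -4, -3, -2, -1, 0, 1, 3, 4, 5, 6, 8, 9, 10, 12, 14}
|A +̂ A| = 17
(Reference bound: |A +̂ A| ≥ 2|A| - 3 for |A| ≥ 2, with |A| = 7 giving ≥ 11.)

|A +̂ A| = 17


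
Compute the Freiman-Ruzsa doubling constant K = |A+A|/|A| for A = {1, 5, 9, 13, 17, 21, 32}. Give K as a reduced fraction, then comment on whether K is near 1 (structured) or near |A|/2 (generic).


|A| = 7.
Compute A + A by enumerating all 49 pairs.
A + A = {2, 6, 10, 14, 18, 22, 26, 30, 33, 34, 37, 38, 41, 42, 45, 49, 53, 64}, so |A + A| = 18.
K = |A + A| / |A| = 18/7 (already in lowest terms) ≈ 2.5714.
Reference: AP of size 7 gives K = 13/7 ≈ 1.8571; a fully generic set of size 7 gives K ≈ 4.0000.

|A| = 7, |A + A| = 18, K = 18/7.
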